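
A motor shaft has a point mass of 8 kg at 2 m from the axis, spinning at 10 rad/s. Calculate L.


Given: m = 8 kg, r = 2 m, omega = 10 rad/s
For a point mass: I = m*r^2
I = 8*2^2 = 8*4 = 32
L = I*omega = 32*10
L = 320 kg*m^2/s

320 kg*m^2/s


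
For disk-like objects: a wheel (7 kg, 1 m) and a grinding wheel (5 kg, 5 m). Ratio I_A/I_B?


Given: M1=7 kg, R1=1 m, M2=5 kg, R2=5 m
For a disk: I = (1/2)*M*R^2, so I_A/I_B = (M1*R1^2)/(M2*R2^2)
M1*R1^2 = 7*1 = 7
M2*R2^2 = 5*25 = 125
I_A/I_B = 7/125 = 7/125

7/125


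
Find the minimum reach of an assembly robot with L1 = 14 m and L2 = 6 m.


Given: L1 = 14 m, L2 = 6 m
For a 2-link planar arm, min reach = |L1 - L2| (second link folded back)
Min reach = |14 - 6|
Min reach = 8 m

8 m


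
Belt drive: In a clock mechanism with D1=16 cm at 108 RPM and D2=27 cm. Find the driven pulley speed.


Given: D1 = 16 cm, w1 = 108 RPM, D2 = 27 cm
Using D1*w1 = D2*w2
w2 = D1*w1 / D2
w2 = 16*108 / 27
w2 = 1728 / 27
w2 = 64 RPM

64 RPM


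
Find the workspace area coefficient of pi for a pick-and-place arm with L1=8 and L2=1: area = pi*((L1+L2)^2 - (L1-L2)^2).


Given: L1 = 8, L2 = 1
(L1+L2)^2 = (9)^2 = 81
(L1-L2)^2 = (7)^2 = 49
Difference = 81 - 49 = 32
This equals 4*L1*L2 = 4*8*1 = 32
Workspace area = 32*pi

32


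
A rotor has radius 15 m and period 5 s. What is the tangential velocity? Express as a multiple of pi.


Given: radius r = 15 m, period T = 5 s
Using v = 2*pi*r / T
v = 2*pi*15 / 5
v = 30*pi / 5
v = 6*pi m/s

6*pi m/s


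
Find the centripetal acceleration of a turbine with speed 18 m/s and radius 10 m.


Given: v = 18 m/s, r = 10 m
Using a_c = v^2 / r
a_c = 18^2 / 10
a_c = 324 / 10
a_c = 162/5 m/s^2

162/5 m/s^2


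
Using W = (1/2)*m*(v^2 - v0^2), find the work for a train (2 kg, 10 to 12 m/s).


Given: m = 2 kg, v0 = 10 m/s, v = 12 m/s
Using W = (1/2)*m*(v^2 - v0^2)
v^2 = 12^2 = 144
v0^2 = 10^2 = 100
v^2 - v0^2 = 144 - 100 = 44
W = (1/2)*2*44 = 44 J

44 J


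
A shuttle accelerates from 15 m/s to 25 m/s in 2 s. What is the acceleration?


Given: initial velocity v0 = 15 m/s, final velocity v = 25 m/s, time t = 2 s
Using a = (v - v0) / t
a = (25 - 15) / 2
a = 10 / 2
a = 5 m/s^2

5 m/s^2


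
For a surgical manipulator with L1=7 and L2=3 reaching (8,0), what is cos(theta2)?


Given: L1 = 7, L2 = 3, target (x, y) = (8, 0)
Using cos(theta2) = (x^2 + y^2 - L1^2 - L2^2) / (2*L1*L2)
x^2 + y^2 = 8^2 + 0 = 64
L1^2 + L2^2 = 49 + 9 = 58
Numerator = 64 - 58 = 6
Denominator = 2*7*3 = 42
cos(theta2) = 6/42 = 1/7

1/7


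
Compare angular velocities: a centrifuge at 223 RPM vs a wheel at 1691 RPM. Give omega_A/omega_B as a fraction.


Given: RPM_A = 223, RPM_B = 1691
omega = 2*pi*RPM/60, so omega_A/omega_B = RPM_A / RPM_B
omega_A/omega_B = 223 / 1691
omega_A/omega_B = 223/1691

223/1691


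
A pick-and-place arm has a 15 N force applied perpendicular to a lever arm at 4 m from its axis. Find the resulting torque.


Given: F = 15 N, r = 4 m, angle = 90 deg (perpendicular)
Using tau = F * r * sin(90)
sin(90) = 1
tau = 15 * 4 * 1
tau = 60 Nm

60 Nm


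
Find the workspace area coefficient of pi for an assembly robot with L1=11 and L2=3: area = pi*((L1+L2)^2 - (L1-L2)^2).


Given: L1 = 11, L2 = 3
(L1+L2)^2 = (14)^2 = 196
(L1-L2)^2 = (8)^2 = 64
Difference = 196 - 64 = 132
This equals 4*L1*L2 = 4*11*3 = 132
Workspace area = 132*pi

132


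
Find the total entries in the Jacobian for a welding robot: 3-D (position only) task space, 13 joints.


Given: task space dimension = 3, joints = 13
Jacobian is a 3 x 13 matrix
Total entries = rows * columns
Total = 3 * 13
Total = 39

39


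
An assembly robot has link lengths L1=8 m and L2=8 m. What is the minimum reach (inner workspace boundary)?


Given: L1 = 8 m, L2 = 8 m
For a 2-link planar arm, min reach = |L1 - L2| (second link folded back)
Min reach = |8 - 8|
Min reach = 0 m

0 m


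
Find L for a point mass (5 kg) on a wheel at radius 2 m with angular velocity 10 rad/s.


Given: m = 5 kg, r = 2 m, omega = 10 rad/s
For a point mass: I = m*r^2
I = 5*2^2 = 5*4 = 20
L = I*omega = 20*10
L = 200 kg*m^2/s

200 kg*m^2/s


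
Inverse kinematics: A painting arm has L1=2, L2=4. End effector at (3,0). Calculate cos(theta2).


Given: L1 = 2, L2 = 4, target (x, y) = (3, 0)
Using cos(theta2) = (x^2 + y^2 - L1^2 - L2^2) / (2*L1*L2)
x^2 + y^2 = 3^2 + 0 = 9
L1^2 + L2^2 = 4 + 16 = 20
Numerator = 9 - 20 = -11
Denominator = 2*2*4 = 16
cos(theta2) = -11/16 = -11/16

-11/16


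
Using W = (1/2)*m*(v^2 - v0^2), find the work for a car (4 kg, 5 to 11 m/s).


Given: m = 4 kg, v0 = 5 m/s, v = 11 m/s
Using W = (1/2)*m*(v^2 - v0^2)
v^2 = 11^2 = 121
v0^2 = 5^2 = 25
v^2 - v0^2 = 121 - 25 = 96
W = (1/2)*4*96 = 192 J

192 J


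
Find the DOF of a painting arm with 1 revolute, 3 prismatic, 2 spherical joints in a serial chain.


Given: serial robot with 1 revolute, 3 prismatic, 2 spherical joints
DOF contribution per joint type: revolute=1, prismatic=1, spherical=3, fixed=0
DOF = 1*1 + 3*1 + 2*3
DOF = 10

10


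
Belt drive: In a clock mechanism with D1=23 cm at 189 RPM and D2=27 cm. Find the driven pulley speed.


Given: D1 = 23 cm, w1 = 189 RPM, D2 = 27 cm
Using D1*w1 = D2*w2
w2 = D1*w1 / D2
w2 = 23*189 / 27
w2 = 4347 / 27
w2 = 161 RPM

161 RPM


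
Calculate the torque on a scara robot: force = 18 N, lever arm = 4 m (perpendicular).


Given: F = 18 N, r = 4 m, angle = 90 deg (perpendicular)
Using tau = F * r * sin(90)
sin(90) = 1
tau = 18 * 4 * 1
tau = 72 Nm

72 Nm


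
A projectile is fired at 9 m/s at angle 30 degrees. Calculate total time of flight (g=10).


Given: v0 = 9 m/s, theta = 30 deg, g = 10 m/s^2
sin(30) = 1/2
Using T = 2*v0*sin(theta) / g
T = 2*9*1/2 / 10
T = 9 / 10
T = 9/10 s

9/10 s


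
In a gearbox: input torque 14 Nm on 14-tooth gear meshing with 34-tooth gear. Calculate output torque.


Given: N1 = 14, N2 = 34, T1 = 14 Nm
Using T2/T1 = N2/N1
T2 = T1 * N2 / N1
T2 = 14 * 34 / 14
T2 = 476 / 14
T2 = 34 Nm

34 Nm


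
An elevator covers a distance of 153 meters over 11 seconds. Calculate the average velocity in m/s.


Given: distance d = 153 m, time t = 11 s
Using v = d / t
v = 153 / 11
v = 153/11 m/s

153/11 m/s


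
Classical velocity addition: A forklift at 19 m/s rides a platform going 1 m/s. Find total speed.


Given: object velocity = 19 m/s, platform velocity = 1 m/s (same direction)
Using classical velocity addition: v_total = v_object + v_platform
v_total = 19 + 1
v_total = 20 m/s

20 m/s


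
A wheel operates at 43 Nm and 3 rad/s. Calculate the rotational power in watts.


Given: tau = 43 Nm, omega = 3 rad/s
Using P = tau * omega
P = 43 * 3
P = 129 W

129 W


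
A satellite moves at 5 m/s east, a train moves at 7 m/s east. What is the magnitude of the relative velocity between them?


Given: v_A = 5 m/s east, v_B = 7 m/s east
Both move in the same direction; relative speed = |v_A - v_B|
|5 - 7| = |-2|
= 2 m/s

2 m/s


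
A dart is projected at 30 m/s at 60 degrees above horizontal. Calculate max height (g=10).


Given: v0 = 30 m/s, theta = 60 deg, g = 10 m/s^2
sin^2(60) = 3/4
Using H = v0^2 * sin^2(theta) / (2*g)
H = 30^2 * 3/4 / (2*10)
H = 900 * 3/4 / 20
H = 675 / 20
H = 135/4 m

135/4 m


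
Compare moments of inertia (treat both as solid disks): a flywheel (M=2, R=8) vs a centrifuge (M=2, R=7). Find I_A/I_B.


Given: M1=2 kg, R1=8 m, M2=2 kg, R2=7 m
For a disk: I = (1/2)*M*R^2, so I_A/I_B = (M1*R1^2)/(M2*R2^2)
M1*R1^2 = 2*64 = 128
M2*R2^2 = 2*49 = 98
I_A/I_B = 128/98 = 64/49

64/49


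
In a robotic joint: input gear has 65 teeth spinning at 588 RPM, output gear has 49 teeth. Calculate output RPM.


Given: N1 = 65 teeth, w1 = 588 RPM, N2 = 49 teeth
Using N1*w1 = N2*w2
w2 = N1*w1 / N2
w2 = 65*588 / 49
w2 = 38220 / 49
w2 = 780 RPM

780 RPM


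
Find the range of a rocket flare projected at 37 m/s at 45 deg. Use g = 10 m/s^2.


Given: v0 = 37 m/s, theta = 45 deg, g = 10 m/s^2
sin(2*45) = sin(90) = 1
Using R = v0^2 * sin(2*theta) / g
R = 37^2 * 1 / 10
R = 1369 / 10
R = 1369/10 m

1369/10 m


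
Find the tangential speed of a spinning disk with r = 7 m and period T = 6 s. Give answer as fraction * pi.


Given: radius r = 7 m, period T = 6 s
Using v = 2*pi*r / T
v = 2*pi*7 / 6
v = 14*pi / 6
v = 7/3*pi m/s

7/3*pi m/s


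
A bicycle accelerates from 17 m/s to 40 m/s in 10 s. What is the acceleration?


Given: initial velocity v0 = 17 m/s, final velocity v = 40 m/s, time t = 10 s
Using a = (v - v0) / t
a = (40 - 17) / 10
a = 23 / 10
a = 23/10 m/s^2

23/10 m/s^2


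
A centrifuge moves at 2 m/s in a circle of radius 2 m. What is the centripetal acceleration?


Given: v = 2 m/s, r = 2 m
Using a_c = v^2 / r
a_c = 2^2 / 2
a_c = 4 / 2
a_c = 2 m/s^2

2 m/s^2


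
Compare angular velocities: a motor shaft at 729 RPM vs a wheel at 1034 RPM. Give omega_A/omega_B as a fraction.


Given: RPM_A = 729, RPM_B = 1034
omega = 2*pi*RPM/60, so omega_A/omega_B = RPM_A / RPM_B
omega_A/omega_B = 729 / 1034
omega_A/omega_B = 729/1034

729/1034


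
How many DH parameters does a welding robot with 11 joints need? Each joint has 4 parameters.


Given: 11 joints, 4 DH parameters per joint (d, theta, a, alpha)
Total DH parameters = number_of_joints * 4
Total = 11 * 4
Total = 44

44


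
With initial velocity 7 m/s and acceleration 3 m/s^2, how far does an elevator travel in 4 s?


Given: v0 = 7 m/s, a = 3 m/s^2, t = 4 s
Using s = v0*t + (1/2)*a*t^2
s = 7*4 + (1/2)*3*4^2
s = 28 + (1/2)*48
s = 28 + 24
s = 52

52 m


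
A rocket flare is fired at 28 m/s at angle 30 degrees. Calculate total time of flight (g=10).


Given: v0 = 28 m/s, theta = 30 deg, g = 10 m/s^2
sin(30) = 1/2
Using T = 2*v0*sin(theta) / g
T = 2*28*1/2 / 10
T = 28 / 10
T = 14/5 s

14/5 s


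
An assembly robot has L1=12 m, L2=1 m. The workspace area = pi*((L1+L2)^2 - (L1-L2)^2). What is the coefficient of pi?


Given: L1 = 12, L2 = 1
(L1+L2)^2 = (13)^2 = 169
(L1-L2)^2 = (11)^2 = 121
Difference = 169 - 121 = 48
This equals 4*L1*L2 = 4*12*1 = 48
Workspace area = 48*pi

48


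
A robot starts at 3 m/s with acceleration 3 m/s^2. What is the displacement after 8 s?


Given: v0 = 3 m/s, a = 3 m/s^2, t = 8 s
Using s = v0*t + (1/2)*a*t^2
s = 3*8 + (1/2)*3*8^2
s = 24 + (1/2)*192
s = 24 + 96
s = 120

120 m


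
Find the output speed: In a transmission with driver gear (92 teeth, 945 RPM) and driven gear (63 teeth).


Given: N1 = 92 teeth, w1 = 945 RPM, N2 = 63 teeth
Using N1*w1 = N2*w2
w2 = N1*w1 / N2
w2 = 92*945 / 63
w2 = 86940 / 63
w2 = 1380 RPM

1380 RPM


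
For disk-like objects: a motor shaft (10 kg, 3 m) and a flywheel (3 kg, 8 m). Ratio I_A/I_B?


Given: M1=10 kg, R1=3 m, M2=3 kg, R2=8 m
For a disk: I = (1/2)*M*R^2, so I_A/I_B = (M1*R1^2)/(M2*R2^2)
M1*R1^2 = 10*9 = 90
M2*R2^2 = 3*64 = 192
I_A/I_B = 90/192 = 15/32

15/32


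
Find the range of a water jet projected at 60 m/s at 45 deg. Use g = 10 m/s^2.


Given: v0 = 60 m/s, theta = 45 deg, g = 10 m/s^2
sin(2*45) = sin(90) = 1
Using R = v0^2 * sin(2*theta) / g
R = 60^2 * 1 / 10
R = 3600 / 10
R = 360 m

360 m


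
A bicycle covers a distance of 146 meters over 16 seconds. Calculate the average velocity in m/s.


Given: distance d = 146 m, time t = 16 s
Using v = d / t
v = 146 / 16
v = 73/8 m/s

73/8 m/s


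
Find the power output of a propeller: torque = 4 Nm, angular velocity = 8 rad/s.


Given: tau = 4 Nm, omega = 8 rad/s
Using P = tau * omega
P = 4 * 8
P = 32 W

32 W


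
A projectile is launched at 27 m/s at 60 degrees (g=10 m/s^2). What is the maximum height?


Given: v0 = 27 m/s, theta = 60 deg, g = 10 m/s^2
sin^2(60) = 3/4
Using H = v0^2 * sin^2(theta) / (2*g)
H = 27^2 * 3/4 / (2*10)
H = 729 * 3/4 / 20
H = 2187/4 / 20
H = 2187/80 m

2187/80 m


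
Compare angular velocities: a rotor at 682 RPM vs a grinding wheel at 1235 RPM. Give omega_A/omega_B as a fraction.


Given: RPM_A = 682, RPM_B = 1235
omega = 2*pi*RPM/60, so omega_A/omega_B = RPM_A / RPM_B
omega_A/omega_B = 682 / 1235
omega_A/omega_B = 682/1235

682/1235


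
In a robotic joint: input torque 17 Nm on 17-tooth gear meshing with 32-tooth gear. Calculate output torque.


Given: N1 = 17, N2 = 32, T1 = 17 Nm
Using T2/T1 = N2/N1
T2 = T1 * N2 / N1
T2 = 17 * 32 / 17
T2 = 544 / 17
T2 = 32 Nm

32 Nm


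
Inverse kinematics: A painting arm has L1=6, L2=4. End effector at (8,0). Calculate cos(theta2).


Given: L1 = 6, L2 = 4, target (x, y) = (8, 0)
Using cos(theta2) = (x^2 + y^2 - L1^2 - L2^2) / (2*L1*L2)
x^2 + y^2 = 8^2 + 0 = 64
L1^2 + L2^2 = 36 + 16 = 52
Numerator = 64 - 52 = 12
Denominator = 2*6*4 = 48
cos(theta2) = 12/48 = 1/4

1/4


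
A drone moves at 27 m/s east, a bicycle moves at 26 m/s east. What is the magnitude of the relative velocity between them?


Given: v_A = 27 m/s east, v_B = 26 m/s east
Both move in the same direction; relative speed = |v_A - v_B|
|27 - 26| = |1|
= 1 m/s

1 m/s


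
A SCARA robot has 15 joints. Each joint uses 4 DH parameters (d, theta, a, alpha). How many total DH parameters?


Given: 15 joints, 4 DH parameters per joint (d, theta, a, alpha)
Total DH parameters = number_of_joints * 4
Total = 15 * 4
Total = 60

60


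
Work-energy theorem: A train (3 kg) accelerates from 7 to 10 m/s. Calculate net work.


Given: m = 3 kg, v0 = 7 m/s, v = 10 m/s
Using W = (1/2)*m*(v^2 - v0^2)
v^2 = 10^2 = 100
v0^2 = 7^2 = 49
v^2 - v0^2 = 100 - 49 = 51
W = (1/2)*3*51 = 153/2 J

153/2 J


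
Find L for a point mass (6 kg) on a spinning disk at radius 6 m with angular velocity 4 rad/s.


Given: m = 6 kg, r = 6 m, omega = 4 rad/s
For a point mass: I = m*r^2
I = 6*6^2 = 6*36 = 216
L = I*omega = 216*4
L = 864 kg*m^2/s

864 kg*m^2/s


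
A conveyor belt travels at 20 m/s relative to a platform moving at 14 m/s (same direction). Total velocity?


Given: object velocity = 20 m/s, platform velocity = 14 m/s (same direction)
Using classical velocity addition: v_total = v_object + v_platform
v_total = 20 + 14
v_total = 34 m/s

34 m/s


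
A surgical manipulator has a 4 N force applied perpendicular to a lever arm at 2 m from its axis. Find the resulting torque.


Given: F = 4 N, r = 2 m, angle = 90 deg (perpendicular)
Using tau = F * r * sin(90)
sin(90) = 1
tau = 4 * 2 * 1
tau = 8 Nm

8 Nm


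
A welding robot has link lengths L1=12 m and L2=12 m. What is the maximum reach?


Given: L1 = 12 m, L2 = 12 m
For a 2-link planar arm, max reach = L1 + L2 (fully extended)
Max reach = 12 + 12
Max reach = 24 m

24 m


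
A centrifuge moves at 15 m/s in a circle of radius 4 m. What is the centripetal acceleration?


Given: v = 15 m/s, r = 4 m
Using a_c = v^2 / r
a_c = 15^2 / 4
a_c = 225 / 4
a_c = 225/4 m/s^2

225/4 m/s^2


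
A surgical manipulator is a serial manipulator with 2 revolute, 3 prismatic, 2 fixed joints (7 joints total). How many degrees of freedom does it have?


Given: serial robot with 2 revolute, 3 prismatic, 2 fixed joints
DOF contribution per joint type: revolute=1, prismatic=1, spherical=3, fixed=0
DOF = 2*1 + 3*1 + 2*0
DOF = 5

5


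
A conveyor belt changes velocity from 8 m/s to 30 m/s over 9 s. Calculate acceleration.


Given: initial velocity v0 = 8 m/s, final velocity v = 30 m/s, time t = 9 s
Using a = (v - v0) / t
a = (30 - 8) / 9
a = 22 / 9
a = 22/9 m/s^2

22/9 m/s^2


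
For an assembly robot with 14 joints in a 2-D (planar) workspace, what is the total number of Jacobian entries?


Given: task space dimension = 2, joints = 14
Jacobian is a 2 x 14 matrix
Total entries = rows * columns
Total = 2 * 14
Total = 28

28


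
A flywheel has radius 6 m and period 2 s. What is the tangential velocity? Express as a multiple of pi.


Given: radius r = 6 m, period T = 2 s
Using v = 2*pi*r / T
v = 2*pi*6 / 2
v = 12*pi / 2
v = 6*pi m/s

6*pi m/s


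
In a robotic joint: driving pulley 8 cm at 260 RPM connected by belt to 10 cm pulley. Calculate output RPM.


Given: D1 = 8 cm, w1 = 260 RPM, D2 = 10 cm
Using D1*w1 = D2*w2
w2 = D1*w1 / D2
w2 = 8*260 / 10
w2 = 2080 / 10
w2 = 208 RPM

208 RPM


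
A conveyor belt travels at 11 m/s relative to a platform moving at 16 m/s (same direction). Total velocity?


Given: object velocity = 11 m/s, platform velocity = 16 m/s (same direction)
Using classical velocity addition: v_total = v_object + v_platform
v_total = 11 + 16
v_total = 27 m/s

27 m/s


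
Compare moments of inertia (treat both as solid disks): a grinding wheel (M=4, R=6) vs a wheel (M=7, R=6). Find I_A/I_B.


Given: M1=4 kg, R1=6 m, M2=7 kg, R2=6 m
For a disk: I = (1/2)*M*R^2, so I_A/I_B = (M1*R1^2)/(M2*R2^2)
M1*R1^2 = 4*36 = 144
M2*R2^2 = 7*36 = 252
I_A/I_B = 144/252 = 4/7

4/7


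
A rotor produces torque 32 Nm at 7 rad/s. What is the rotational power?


Given: tau = 32 Nm, omega = 7 rad/s
Using P = tau * omega
P = 32 * 7
P = 224 W

224 W


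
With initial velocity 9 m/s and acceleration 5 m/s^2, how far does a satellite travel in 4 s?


Given: v0 = 9 m/s, a = 5 m/s^2, t = 4 s
Using s = v0*t + (1/2)*a*t^2
s = 9*4 + (1/2)*5*4^2
s = 36 + (1/2)*80
s = 36 + 40
s = 76

76 m


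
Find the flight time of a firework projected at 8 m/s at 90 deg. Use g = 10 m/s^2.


Given: v0 = 8 m/s, theta = 90 deg, g = 10 m/s^2
sin(90) = 1
Using T = 2*v0*sin(theta) / g
T = 2*8*1 / 10
T = 16 / 10
T = 8/5 s

8/5 s


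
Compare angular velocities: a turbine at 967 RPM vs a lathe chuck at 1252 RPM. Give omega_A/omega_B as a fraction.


Given: RPM_A = 967, RPM_B = 1252
omega = 2*pi*RPM/60, so omega_A/omega_B = RPM_A / RPM_B
omega_A/omega_B = 967 / 1252
omega_A/omega_B = 967/1252

967/1252


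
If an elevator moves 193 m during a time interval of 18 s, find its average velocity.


Given: distance d = 193 m, time t = 18 s
Using v = d / t
v = 193 / 18
v = 193/18 m/s

193/18 m/s


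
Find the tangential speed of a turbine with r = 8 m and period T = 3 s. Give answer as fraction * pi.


Given: radius r = 8 m, period T = 3 s
Using v = 2*pi*r / T
v = 2*pi*8 / 3
v = 16*pi / 3
v = 16/3*pi m/s

16/3*pi m/s


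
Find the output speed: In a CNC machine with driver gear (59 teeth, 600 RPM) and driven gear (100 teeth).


Given: N1 = 59 teeth, w1 = 600 RPM, N2 = 100 teeth
Using N1*w1 = N2*w2
w2 = N1*w1 / N2
w2 = 59*600 / 100
w2 = 35400 / 100
w2 = 354 RPM

354 RPM


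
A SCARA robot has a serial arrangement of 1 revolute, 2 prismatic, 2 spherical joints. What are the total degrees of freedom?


Given: serial robot with 1 revolute, 2 prismatic, 2 spherical joints
DOF contribution per joint type: revolute=1, prismatic=1, spherical=3, fixed=0
DOF = 1*1 + 2*1 + 2*3
DOF = 9

9


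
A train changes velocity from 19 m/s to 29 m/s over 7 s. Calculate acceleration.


Given: initial velocity v0 = 19 m/s, final velocity v = 29 m/s, time t = 7 s
Using a = (v - v0) / t
a = (29 - 19) / 7
a = 10 / 7
a = 10/7 m/s^2

10/7 m/s^2


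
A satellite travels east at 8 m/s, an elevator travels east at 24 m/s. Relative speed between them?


Given: v_A = 8 m/s east, v_B = 24 m/s east
Both move in the same direction; relative speed = |v_A - v_B|
|8 - 24| = |-16|
= 16 m/s

16 m/s


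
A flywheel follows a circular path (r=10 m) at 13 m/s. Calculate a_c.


Given: v = 13 m/s, r = 10 m
Using a_c = v^2 / r
a_c = 13^2 / 10
a_c = 169 / 10
a_c = 169/10 m/s^2

169/10 m/s^2


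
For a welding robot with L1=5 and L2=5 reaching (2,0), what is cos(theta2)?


Given: L1 = 5, L2 = 5, target (x, y) = (2, 0)
Using cos(theta2) = (x^2 + y^2 - L1^2 - L2^2) / (2*L1*L2)
x^2 + y^2 = 2^2 + 0 = 4
L1^2 + L2^2 = 25 + 25 = 50
Numerator = 4 - 50 = -46
Denominator = 2*5*5 = 50
cos(theta2) = -46/50 = -23/25

-23/25


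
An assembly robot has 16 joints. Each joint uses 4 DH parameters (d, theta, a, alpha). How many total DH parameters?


Given: 16 joints, 4 DH parameters per joint (d, theta, a, alpha)
Total DH parameters = number_of_joints * 4
Total = 16 * 4
Total = 64

64


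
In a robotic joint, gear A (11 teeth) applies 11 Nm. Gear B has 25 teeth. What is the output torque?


Given: N1 = 11, N2 = 25, T1 = 11 Nm
Using T2/T1 = N2/N1
T2 = T1 * N2 / N1
T2 = 11 * 25 / 11
T2 = 275 / 11
T2 = 25 Nm

25 Nm


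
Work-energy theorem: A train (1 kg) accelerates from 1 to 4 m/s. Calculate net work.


Given: m = 1 kg, v0 = 1 m/s, v = 4 m/s
Using W = (1/2)*m*(v^2 - v0^2)
v^2 = 4^2 = 16
v0^2 = 1^2 = 1
v^2 - v0^2 = 16 - 1 = 15
W = (1/2)*1*15 = 15/2 J

15/2 J


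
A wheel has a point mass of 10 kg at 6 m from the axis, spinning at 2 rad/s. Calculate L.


Given: m = 10 kg, r = 6 m, omega = 2 rad/s
For a point mass: I = m*r^2
I = 10*6^2 = 10*36 = 360
L = I*omega = 360*2
L = 720 kg*m^2/s

720 kg*m^2/s


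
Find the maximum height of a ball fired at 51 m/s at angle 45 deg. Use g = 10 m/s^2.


Given: v0 = 51 m/s, theta = 45 deg, g = 10 m/s^2
sin^2(45) = 1/2
Using H = v0^2 * sin^2(theta) / (2*g)
H = 51^2 * 1/2 / (2*10)
H = 2601 * 1/2 / 20
H = 2601/2 / 20
H = 2601/40 m

2601/40 m


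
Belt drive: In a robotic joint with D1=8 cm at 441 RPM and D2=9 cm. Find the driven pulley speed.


Given: D1 = 8 cm, w1 = 441 RPM, D2 = 9 cm
Using D1*w1 = D2*w2
w2 = D1*w1 / D2
w2 = 8*441 / 9
w2 = 3528 / 9
w2 = 392 RPM

392 RPM


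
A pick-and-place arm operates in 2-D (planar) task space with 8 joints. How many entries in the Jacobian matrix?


Given: task space dimension = 2, joints = 8
Jacobian is a 2 x 8 matrix
Total entries = rows * columns
Total = 2 * 8
Total = 16

16


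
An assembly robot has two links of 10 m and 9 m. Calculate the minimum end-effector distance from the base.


Given: L1 = 10 m, L2 = 9 m
For a 2-link planar arm, min reach = |L1 - L2| (second link folded back)
Min reach = |10 - 9|
Min reach = 1 m

1 m


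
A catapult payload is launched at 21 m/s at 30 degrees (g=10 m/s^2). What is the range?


Given: v0 = 21 m/s, theta = 30 deg, g = 10 m/s^2
sin(2*30) = sin(60) = sqrt(3)/2
Using R = v0^2 * sin(2*theta) / g
R = 21^2 * (sqrt(3)/2) / 10
R = 441 * sqrt(3) / 20
R = 441/20*sqrt(3) m

441/20*sqrt(3) m


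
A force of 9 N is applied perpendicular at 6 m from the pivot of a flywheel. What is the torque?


Given: F = 9 N, r = 6 m, angle = 90 deg (perpendicular)
Using tau = F * r * sin(90)
sin(90) = 1
tau = 9 * 6 * 1
tau = 54 Nm

54 Nm


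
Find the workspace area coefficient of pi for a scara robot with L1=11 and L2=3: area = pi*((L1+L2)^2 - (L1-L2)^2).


Given: L1 = 11, L2 = 3
(L1+L2)^2 = (14)^2 = 196
(L1-L2)^2 = (8)^2 = 64
Difference = 196 - 64 = 132
This equals 4*L1*L2 = 4*11*3 = 132
Workspace area = 132*pi

132


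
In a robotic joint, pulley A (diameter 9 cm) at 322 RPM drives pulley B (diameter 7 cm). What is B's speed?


Given: D1 = 9 cm, w1 = 322 RPM, D2 = 7 cm
Using D1*w1 = D2*w2
w2 = D1*w1 / D2
w2 = 9*322 / 7
w2 = 2898 / 7
w2 = 414 RPM

414 RPM


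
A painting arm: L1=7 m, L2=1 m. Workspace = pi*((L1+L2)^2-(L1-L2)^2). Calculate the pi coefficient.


Given: L1 = 7, L2 = 1
(L1+L2)^2 = (8)^2 = 64
(L1-L2)^2 = (6)^2 = 36
Difference = 64 - 36 = 28
This equals 4*L1*L2 = 4*7*1 = 28
Workspace area = 28*pi

28


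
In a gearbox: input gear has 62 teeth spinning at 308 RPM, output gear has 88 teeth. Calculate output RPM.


Given: N1 = 62 teeth, w1 = 308 RPM, N2 = 88 teeth
Using N1*w1 = N2*w2
w2 = N1*w1 / N2
w2 = 62*308 / 88
w2 = 19096 / 88
w2 = 217 RPM

217 RPM


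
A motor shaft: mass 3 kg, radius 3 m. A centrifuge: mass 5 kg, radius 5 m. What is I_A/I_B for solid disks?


Given: M1=3 kg, R1=3 m, M2=5 kg, R2=5 m
For a disk: I = (1/2)*M*R^2, so I_A/I_B = (M1*R1^2)/(M2*R2^2)
M1*R1^2 = 3*9 = 27
M2*R2^2 = 5*25 = 125
I_A/I_B = 27/125 = 27/125

27/125


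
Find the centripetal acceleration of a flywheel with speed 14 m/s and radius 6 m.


Given: v = 14 m/s, r = 6 m
Using a_c = v^2 / r
a_c = 14^2 / 6
a_c = 196 / 6
a_c = 98/3 m/s^2

98/3 m/s^2


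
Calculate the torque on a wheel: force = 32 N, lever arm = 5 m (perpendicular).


Given: F = 32 N, r = 5 m, angle = 90 deg (perpendicular)
Using tau = F * r * sin(90)
sin(90) = 1
tau = 32 * 5 * 1
tau = 160 Nm

160 Nm


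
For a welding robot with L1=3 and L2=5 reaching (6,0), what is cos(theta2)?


Given: L1 = 3, L2 = 5, target (x, y) = (6, 0)
Using cos(theta2) = (x^2 + y^2 - L1^2 - L2^2) / (2*L1*L2)
x^2 + y^2 = 6^2 + 0 = 36
L1^2 + L2^2 = 9 + 25 = 34
Numerator = 36 - 34 = 2
Denominator = 2*3*5 = 30
cos(theta2) = 2/30 = 1/15

1/15


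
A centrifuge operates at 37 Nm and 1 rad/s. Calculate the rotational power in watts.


Given: tau = 37 Nm, omega = 1 rad/s
Using P = tau * omega
P = 37 * 1
P = 37 W

37 W


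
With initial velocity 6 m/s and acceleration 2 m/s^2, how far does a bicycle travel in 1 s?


Given: v0 = 6 m/s, a = 2 m/s^2, t = 1 s
Using s = v0*t + (1/2)*a*t^2
s = 6*1 + (1/2)*2*1^2
s = 6 + (1/2)*2
s = 6 + 1
s = 7

7 m


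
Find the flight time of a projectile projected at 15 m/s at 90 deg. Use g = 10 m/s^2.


Given: v0 = 15 m/s, theta = 90 deg, g = 10 m/s^2
sin(90) = 1
Using T = 2*v0*sin(theta) / g
T = 2*15*1 / 10
T = 30 / 10
T = 3 s

3 s


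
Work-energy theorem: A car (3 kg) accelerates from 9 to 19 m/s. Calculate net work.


Given: m = 3 kg, v0 = 9 m/s, v = 19 m/s
Using W = (1/2)*m*(v^2 - v0^2)
v^2 = 19^2 = 361
v0^2 = 9^2 = 81
v^2 - v0^2 = 361 - 81 = 280
W = (1/2)*3*280 = 420 J

420 J


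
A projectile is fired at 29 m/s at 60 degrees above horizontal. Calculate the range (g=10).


Given: v0 = 29 m/s, theta = 60 deg, g = 10 m/s^2
sin(2*60) = sin(120) = sqrt(3)/2
Using R = v0^2 * sin(2*theta) / g
R = 29^2 * (sqrt(3)/2) / 10
R = 841 * sqrt(3) / 20
R = 841/20*sqrt(3) m

841/20*sqrt(3) m


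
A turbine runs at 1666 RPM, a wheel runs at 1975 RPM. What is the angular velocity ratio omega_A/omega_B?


Given: RPM_A = 1666, RPM_B = 1975
omega = 2*pi*RPM/60, so omega_A/omega_B = RPM_A / RPM_B
omega_A/omega_B = 1666 / 1975
omega_A/omega_B = 1666/1975

1666/1975


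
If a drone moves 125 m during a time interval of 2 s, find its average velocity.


Given: distance d = 125 m, time t = 2 s
Using v = d / t
v = 125 / 2
v = 125/2 m/s

125/2 m/s


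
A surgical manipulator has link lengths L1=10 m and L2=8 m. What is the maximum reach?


Given: L1 = 10 m, L2 = 8 m
For a 2-link planar arm, max reach = L1 + L2 (fully extended)
Max reach = 10 + 8
Max reach = 18 m

18 m


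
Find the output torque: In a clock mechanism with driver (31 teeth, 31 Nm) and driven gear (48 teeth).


Given: N1 = 31, N2 = 48, T1 = 31 Nm
Using T2/T1 = N2/N1
T2 = T1 * N2 / N1
T2 = 31 * 48 / 31
T2 = 1488 / 31
T2 = 48 Nm

48 Nm


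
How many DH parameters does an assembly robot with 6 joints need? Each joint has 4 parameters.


Given: 6 joints, 4 DH parameters per joint (d, theta, a, alpha)
Total DH parameters = number_of_joints * 4
Total = 6 * 4
Total = 24

24


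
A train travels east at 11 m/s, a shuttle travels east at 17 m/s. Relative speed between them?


Given: v_A = 11 m/s east, v_B = 17 m/s east
Both move in the same direction; relative speed = |v_A - v_B|
|11 - 17| = |-6|
= 6 m/s

6 m/s


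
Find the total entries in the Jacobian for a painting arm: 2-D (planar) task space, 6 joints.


Given: task space dimension = 2, joints = 6
Jacobian is a 2 x 6 matrix
Total entries = rows * columns
Total = 2 * 6
Total = 12

12


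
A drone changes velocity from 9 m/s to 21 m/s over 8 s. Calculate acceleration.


Given: initial velocity v0 = 9 m/s, final velocity v = 21 m/s, time t = 8 s
Using a = (v - v0) / t
a = (21 - 9) / 8
a = 12 / 8
a = 3/2 m/s^2

3/2 m/s^2


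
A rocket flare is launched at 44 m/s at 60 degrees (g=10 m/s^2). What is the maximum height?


Given: v0 = 44 m/s, theta = 60 deg, g = 10 m/s^2
sin^2(60) = 3/4
Using H = v0^2 * sin^2(theta) / (2*g)
H = 44^2 * 3/4 / (2*10)
H = 1936 * 3/4 / 20
H = 1452 / 20
H = 363/5 m

363/5 m


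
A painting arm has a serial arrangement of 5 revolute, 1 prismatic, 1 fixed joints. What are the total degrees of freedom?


Given: serial robot with 5 revolute, 1 prismatic, 1 fixed joints
DOF contribution per joint type: revolute=1, prismatic=1, spherical=3, fixed=0
DOF = 5*1 + 1*1 + 1*0
DOF = 6

6


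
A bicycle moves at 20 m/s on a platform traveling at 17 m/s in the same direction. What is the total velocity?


Given: object velocity = 20 m/s, platform velocity = 17 m/s (same direction)
Using classical velocity addition: v_total = v_object + v_platform
v_total = 20 + 17
v_total = 37 m/s

37 m/s


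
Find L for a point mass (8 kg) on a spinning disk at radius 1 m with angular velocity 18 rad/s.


Given: m = 8 kg, r = 1 m, omega = 18 rad/s
For a point mass: I = m*r^2
I = 8*1^2 = 8*1 = 8
L = I*omega = 8*18
L = 144 kg*m^2/s

144 kg*m^2/s


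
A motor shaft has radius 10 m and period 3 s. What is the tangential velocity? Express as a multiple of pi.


Given: radius r = 10 m, period T = 3 s
Using v = 2*pi*r / T
v = 2*pi*10 / 3
v = 20*pi / 3
v = 20/3*pi m/s

20/3*pi m/s


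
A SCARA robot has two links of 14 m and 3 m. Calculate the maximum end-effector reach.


Given: L1 = 14 m, L2 = 3 m
For a 2-link planar arm, max reach = L1 + L2 (fully extended)
Max reach = 14 + 3
Max reach = 17 m

17 m


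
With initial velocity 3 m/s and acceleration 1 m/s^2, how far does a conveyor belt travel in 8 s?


Given: v0 = 3 m/s, a = 1 m/s^2, t = 8 s
Using s = v0*t + (1/2)*a*t^2
s = 3*8 + (1/2)*1*8^2
s = 24 + (1/2)*64
s = 24 + 32
s = 56

56 m


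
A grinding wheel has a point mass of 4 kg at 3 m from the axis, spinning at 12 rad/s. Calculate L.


Given: m = 4 kg, r = 3 m, omega = 12 rad/s
For a point mass: I = m*r^2
I = 4*3^2 = 4*9 = 36
L = I*omega = 36*12
L = 432 kg*m^2/s

432 kg*m^2/s


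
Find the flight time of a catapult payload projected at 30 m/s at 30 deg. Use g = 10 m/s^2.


Given: v0 = 30 m/s, theta = 30 deg, g = 10 m/s^2
sin(30) = 1/2
Using T = 2*v0*sin(theta) / g
T = 2*30*1/2 / 10
T = 30 / 10
T = 3 s

3 s


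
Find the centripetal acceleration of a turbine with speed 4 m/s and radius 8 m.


Given: v = 4 m/s, r = 8 m
Using a_c = v^2 / r
a_c = 4^2 / 8
a_c = 16 / 8
a_c = 2 m/s^2

2 m/s^2


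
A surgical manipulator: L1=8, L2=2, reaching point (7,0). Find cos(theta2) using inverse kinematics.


Given: L1 = 8, L2 = 2, target (x, y) = (7, 0)
Using cos(theta2) = (x^2 + y^2 - L1^2 - L2^2) / (2*L1*L2)
x^2 + y^2 = 7^2 + 0 = 49
L1^2 + L2^2 = 64 + 4 = 68
Numerator = 49 - 68 = -19
Denominator = 2*8*2 = 32
cos(theta2) = -19/32 = -19/32

-19/32


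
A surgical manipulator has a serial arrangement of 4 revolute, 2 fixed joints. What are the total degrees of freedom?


Given: serial robot with 4 revolute, 2 fixed joints
DOF contribution per joint type: revolute=1, prismatic=1, spherical=3, fixed=0
DOF = 4*1 + 2*0
DOF = 4

4


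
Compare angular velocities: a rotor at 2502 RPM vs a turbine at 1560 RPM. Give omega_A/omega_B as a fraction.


Given: RPM_A = 2502, RPM_B = 1560
omega = 2*pi*RPM/60, so omega_A/omega_B = RPM_A / RPM_B
omega_A/omega_B = 2502 / 1560
omega_A/omega_B = 417/260

417/260


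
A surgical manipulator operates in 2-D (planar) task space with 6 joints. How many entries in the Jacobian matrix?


Given: task space dimension = 2, joints = 6
Jacobian is a 2 x 6 matrix
Total entries = rows * columns
Total = 2 * 6
Total = 12

12


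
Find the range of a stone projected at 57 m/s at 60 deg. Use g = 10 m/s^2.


Given: v0 = 57 m/s, theta = 60 deg, g = 10 m/s^2
sin(2*60) = sin(120) = sqrt(3)/2
Using R = v0^2 * sin(2*theta) / g
R = 57^2 * (sqrt(3)/2) / 10
R = 3249 * sqrt(3) / 20
R = 3249/20*sqrt(3) m

3249/20*sqrt(3) m


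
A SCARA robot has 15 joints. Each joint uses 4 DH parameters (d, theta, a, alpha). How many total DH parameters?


Given: 15 joints, 4 DH parameters per joint (d, theta, a, alpha)
Total DH parameters = number_of_joints * 4
Total = 15 * 4
Total = 60

60


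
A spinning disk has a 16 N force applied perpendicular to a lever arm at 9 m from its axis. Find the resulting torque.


Given: F = 16 N, r = 9 m, angle = 90 deg (perpendicular)
Using tau = F * r * sin(90)
sin(90) = 1
tau = 16 * 9 * 1
tau = 144 Nm

144 Nm


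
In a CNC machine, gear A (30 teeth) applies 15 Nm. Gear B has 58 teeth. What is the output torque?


Given: N1 = 30, N2 = 58, T1 = 15 Nm
Using T2/T1 = N2/N1
T2 = T1 * N2 / N1
T2 = 15 * 58 / 30
T2 = 870 / 30
T2 = 29 Nm

29 Nm


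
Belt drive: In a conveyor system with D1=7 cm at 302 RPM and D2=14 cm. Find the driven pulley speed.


Given: D1 = 7 cm, w1 = 302 RPM, D2 = 14 cm
Using D1*w1 = D2*w2
w2 = D1*w1 / D2
w2 = 7*302 / 14
w2 = 2114 / 14
w2 = 151 RPM

151 RPM


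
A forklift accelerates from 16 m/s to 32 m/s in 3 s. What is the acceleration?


Given: initial velocity v0 = 16 m/s, final velocity v = 32 m/s, time t = 3 s
Using a = (v - v0) / t
a = (32 - 16) / 3
a = 16 / 3
a = 16/3 m/s^2

16/3 m/s^2


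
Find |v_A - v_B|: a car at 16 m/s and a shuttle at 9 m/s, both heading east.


Given: v_A = 16 m/s east, v_B = 9 m/s east
Both move in the same direction; relative speed = |v_A - v_B|
|16 - 9| = |7|
= 7 m/s

7 m/s


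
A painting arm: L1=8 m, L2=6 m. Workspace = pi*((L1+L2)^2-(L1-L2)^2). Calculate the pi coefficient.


Given: L1 = 8, L2 = 6
(L1+L2)^2 = (14)^2 = 196
(L1-L2)^2 = (2)^2 = 4
Difference = 196 - 4 = 192
This equals 4*L1*L2 = 4*8*6 = 192
Workspace area = 192*pi

192


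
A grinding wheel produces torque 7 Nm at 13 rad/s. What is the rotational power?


Given: tau = 7 Nm, omega = 13 rad/s
Using P = tau * omega
P = 7 * 13
P = 91 W

91 W


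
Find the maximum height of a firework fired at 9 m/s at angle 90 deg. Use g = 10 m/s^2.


Given: v0 = 9 m/s, theta = 90 deg, g = 10 m/s^2
sin^2(90) = 1
Using H = v0^2 * sin^2(theta) / (2*g)
H = 9^2 * 1 / (2*10)
H = 81 * 1 / 20
H = 81 / 20
H = 81/20 m

81/20 m


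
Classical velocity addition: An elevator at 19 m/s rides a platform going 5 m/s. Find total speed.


Given: object velocity = 19 m/s, platform velocity = 5 m/s (same direction)
Using classical velocity addition: v_total = v_object + v_platform
v_total = 19 + 5
v_total = 24 m/s

24 m/s


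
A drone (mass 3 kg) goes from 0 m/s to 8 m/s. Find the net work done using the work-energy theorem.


Given: m = 3 kg, v0 = 0 m/s, v = 8 m/s
Using W = (1/2)*m*(v^2 - v0^2)
v^2 = 8^2 = 64
v0^2 = 0^2 = 0
v^2 - v0^2 = 64 - 0 = 64
W = (1/2)*3*64 = 96 J

96 J


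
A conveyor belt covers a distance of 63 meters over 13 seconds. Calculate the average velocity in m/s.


Given: distance d = 63 m, time t = 13 s
Using v = d / t
v = 63 / 13
v = 63/13 m/s

63/13 m/s


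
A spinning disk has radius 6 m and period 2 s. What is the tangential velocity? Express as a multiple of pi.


Given: radius r = 6 m, period T = 2 s
Using v = 2*pi*r / T
v = 2*pi*6 / 2
v = 12*pi / 2
v = 6*pi m/s

6*pi m/s


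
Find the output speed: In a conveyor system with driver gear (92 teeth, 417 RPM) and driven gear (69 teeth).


Given: N1 = 92 teeth, w1 = 417 RPM, N2 = 69 teeth
Using N1*w1 = N2*w2
w2 = N1*w1 / N2
w2 = 92*417 / 69
w2 = 38364 / 69
w2 = 556 RPM

556 RPM


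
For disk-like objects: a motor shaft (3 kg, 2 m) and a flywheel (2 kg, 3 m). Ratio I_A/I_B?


Given: M1=3 kg, R1=2 m, M2=2 kg, R2=3 m
For a disk: I = (1/2)*M*R^2, so I_A/I_B = (M1*R1^2)/(M2*R2^2)
M1*R1^2 = 3*4 = 12
M2*R2^2 = 2*9 = 18
I_A/I_B = 12/18 = 2/3

2/3


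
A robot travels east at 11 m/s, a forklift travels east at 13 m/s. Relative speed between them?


Given: v_A = 11 m/s east, v_B = 13 m/s east
Both move in the same direction; relative speed = |v_A - v_B|
|11 - 13| = |-2|
= 2 m/s

2 m/s


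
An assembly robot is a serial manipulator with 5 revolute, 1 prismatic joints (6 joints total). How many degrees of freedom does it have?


Given: serial robot with 5 revolute, 1 prismatic joints
DOF contribution per joint type: revolute=1, prismatic=1, spherical=3, fixed=0
DOF = 5*1 + 1*1
DOF = 6

6


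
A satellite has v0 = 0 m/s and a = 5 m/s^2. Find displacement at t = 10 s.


Given: v0 = 0 m/s, a = 5 m/s^2, t = 10 s
Using s = v0*t + (1/2)*a*t^2
s = 0*10 + (1/2)*5*10^2
s = 0 + (1/2)*500
s = 0 + 250
s = 250

250 m


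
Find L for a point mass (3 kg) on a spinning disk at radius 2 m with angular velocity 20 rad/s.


Given: m = 3 kg, r = 2 m, omega = 20 rad/s
For a point mass: I = m*r^2
I = 3*2^2 = 3*4 = 12
L = I*omega = 12*20
L = 240 kg*m^2/s

240 kg*m^2/s


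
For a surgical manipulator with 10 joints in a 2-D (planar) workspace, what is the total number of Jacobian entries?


Given: task space dimension = 2, joints = 10
Jacobian is a 2 x 10 matrix
Total entries = rows * columns
Total = 2 * 10
Total = 20

20


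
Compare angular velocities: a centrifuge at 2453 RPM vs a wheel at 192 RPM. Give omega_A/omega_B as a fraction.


Given: RPM_A = 2453, RPM_B = 192
omega = 2*pi*RPM/60, so omega_A/omega_B = RPM_A / RPM_B
omega_A/omega_B = 2453 / 192
omega_A/omega_B = 2453/192

2453/192


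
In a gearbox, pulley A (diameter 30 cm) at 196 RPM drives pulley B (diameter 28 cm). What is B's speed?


Given: D1 = 30 cm, w1 = 196 RPM, D2 = 28 cm
Using D1*w1 = D2*w2
w2 = D1*w1 / D2
w2 = 30*196 / 28
w2 = 5880 / 28
w2 = 210 RPM

210 RPM


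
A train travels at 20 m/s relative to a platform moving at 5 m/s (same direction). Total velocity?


Given: object velocity = 20 m/s, platform velocity = 5 m/s (same direction)
Using classical velocity addition: v_total = v_object + v_platform
v_total = 20 + 5
v_total = 25 m/s

25 m/s


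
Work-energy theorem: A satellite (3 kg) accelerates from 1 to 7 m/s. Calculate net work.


Given: m = 3 kg, v0 = 1 m/s, v = 7 m/s
Using W = (1/2)*m*(v^2 - v0^2)
v^2 = 7^2 = 49
v0^2 = 1^2 = 1
v^2 - v0^2 = 49 - 1 = 48
W = (1/2)*3*48 = 72 J

72 J


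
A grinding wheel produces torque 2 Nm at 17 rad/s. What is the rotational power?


Given: tau = 2 Nm, omega = 17 rad/s
Using P = tau * omega
P = 2 * 17
P = 34 W

34 W


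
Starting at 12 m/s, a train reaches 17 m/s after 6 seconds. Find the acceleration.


Given: initial velocity v0 = 12 m/s, final velocity v = 17 m/s, time t = 6 s
Using a = (v - v0) / t
a = (17 - 12) / 6
a = 5 / 6
a = 5/6 m/s^2

5/6 m/s^2


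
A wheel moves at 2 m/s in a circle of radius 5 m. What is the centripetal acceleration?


Given: v = 2 m/s, r = 5 m
Using a_c = v^2 / r
a_c = 2^2 / 5
a_c = 4 / 5
a_c = 4/5 m/s^2

4/5 m/s^2


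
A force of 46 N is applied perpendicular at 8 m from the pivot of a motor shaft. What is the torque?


Given: F = 46 N, r = 8 m, angle = 90 deg (perpendicular)
Using tau = F * r * sin(90)
sin(90) = 1
tau = 46 * 8 * 1
tau = 368 Nm

368 Nm


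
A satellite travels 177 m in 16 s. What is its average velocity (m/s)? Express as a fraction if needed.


Given: distance d = 177 m, time t = 16 s
Using v = d / t
v = 177 / 16
v = 177/16 m/s

177/16 m/s


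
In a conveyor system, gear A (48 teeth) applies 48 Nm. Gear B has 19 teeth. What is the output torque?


Given: N1 = 48, N2 = 19, T1 = 48 Nm
Using T2/T1 = N2/N1
T2 = T1 * N2 / N1
T2 = 48 * 19 / 48
T2 = 912 / 48
T2 = 19 Nm

19 Nm


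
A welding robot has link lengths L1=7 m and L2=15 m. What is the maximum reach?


Given: L1 = 7 m, L2 = 15 m
For a 2-link planar arm, max reach = L1 + L2 (fully extended)
Max reach = 7 + 15
Max reach = 22 m

22 m


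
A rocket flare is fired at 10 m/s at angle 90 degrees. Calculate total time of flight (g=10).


Given: v0 = 10 m/s, theta = 90 deg, g = 10 m/s^2
sin(90) = 1
Using T = 2*v0*sin(theta) / g
T = 2*10*1 / 10
T = 20 / 10
T = 2 s

2 s


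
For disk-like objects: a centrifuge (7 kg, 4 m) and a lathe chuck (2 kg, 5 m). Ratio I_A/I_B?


Given: M1=7 kg, R1=4 m, M2=2 kg, R2=5 m
For a disk: I = (1/2)*M*R^2, so I_A/I_B = (M1*R1^2)/(M2*R2^2)
M1*R1^2 = 7*16 = 112
M2*R2^2 = 2*25 = 50
I_A/I_B = 112/50 = 56/25

56/25


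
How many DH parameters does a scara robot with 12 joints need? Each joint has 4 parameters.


Given: 12 joints, 4 DH parameters per joint (d, theta, a, alpha)
Total DH parameters = number_of_joints * 4
Total = 12 * 4
Total = 48

48
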